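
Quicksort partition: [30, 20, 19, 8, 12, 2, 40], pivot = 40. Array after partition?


Elements <= 40 go left of pivot.
Result: [30, 20, 19, 8, 12, 2, 40], pivot at index 6


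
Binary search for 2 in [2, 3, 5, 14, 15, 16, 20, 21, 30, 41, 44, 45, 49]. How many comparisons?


Search for 2:
[0,12] mid=6 arr[6]=20
[0,5] mid=2 arr[2]=5
[0,1] mid=0 arr[0]=2
Total: 3 comparisons


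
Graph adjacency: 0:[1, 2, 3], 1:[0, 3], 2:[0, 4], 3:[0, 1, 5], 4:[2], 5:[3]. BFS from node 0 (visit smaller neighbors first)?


BFS queue: start with [0]
Visit order: [0, 1, 2, 3, 4, 5]


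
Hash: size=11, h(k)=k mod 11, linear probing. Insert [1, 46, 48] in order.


Insertions: 1->slot 1; 46->slot 2; 48->slot 4
Table: [None, 1, 46, None, 48, None, None, None, None, None, None]


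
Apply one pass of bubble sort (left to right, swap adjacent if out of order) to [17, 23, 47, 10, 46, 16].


After one pass: [17, 23, 10, 46, 16, 47]


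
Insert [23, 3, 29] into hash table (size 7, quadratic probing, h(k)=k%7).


Insertions: 23->slot 2; 3->slot 3; 29->slot 1
Table: [None, 29, 23, 3, None, None, None]


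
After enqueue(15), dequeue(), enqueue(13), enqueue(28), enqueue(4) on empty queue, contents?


enqueue(15) -> [15]
dequeue() returns 15 -> []
enqueue(13) -> [13]
enqueue(28) -> [13, 28]
enqueue(4) -> [13, 28, 4]
Final queue (front to back): [13, 28, 4]


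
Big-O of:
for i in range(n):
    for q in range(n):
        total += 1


Per nesting level: O(n) * O(n) = O(n^2)
Complexity: O(n^2)


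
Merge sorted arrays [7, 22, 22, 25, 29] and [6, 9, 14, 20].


Compare heads, take smaller each step.
Merged: [6, 7, 9, 14, 20, 22, 22, 25, 29]


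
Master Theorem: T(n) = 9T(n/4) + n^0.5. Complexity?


a=9, b=4, c=0.5. log_4(9)=1.585 > c=0.5. Case 1: O(n^log_b(a)) = O(n^1.585)
Complexity: O(n^1.585)


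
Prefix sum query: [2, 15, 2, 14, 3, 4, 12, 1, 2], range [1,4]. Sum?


Prefix sums: [0, 2, 17, 19, 33, 36, 40, 52, 53, 55]
Sum[1..4] = prefix[5] - prefix[1] = 36 - 2 = 34


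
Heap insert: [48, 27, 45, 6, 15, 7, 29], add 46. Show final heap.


Append 46: [48, 27, 45, 6, 15, 7, 29, 46]
Bubble up: swap idx 7(46) with idx 3(6); swap idx 3(46) with idx 1(27)
Result: [48, 46, 45, 27, 15, 7, 29, 6]


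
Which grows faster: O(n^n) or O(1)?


constant grows slower than n^n
O(1) is asymptotically smaller; O(n^n) grows faster


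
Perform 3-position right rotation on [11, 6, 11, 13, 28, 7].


Right rotate by 3: [13, 28, 7, 11, 6, 11]


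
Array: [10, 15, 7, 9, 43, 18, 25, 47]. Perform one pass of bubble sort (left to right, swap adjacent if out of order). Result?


After one pass: [10, 7, 9, 15, 18, 25, 43, 47]


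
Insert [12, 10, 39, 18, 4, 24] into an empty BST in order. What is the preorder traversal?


Root = 12; build tree by BST insertion.
Preorder traversal: [12, 10, 4, 39, 18, 24]


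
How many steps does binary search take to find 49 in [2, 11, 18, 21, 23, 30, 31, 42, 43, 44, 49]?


Search for 49:
[0,10] mid=5 arr[5]=30
[6,10] mid=8 arr[8]=43
[9,10] mid=9 arr[9]=44
[10,10] mid=10 arr[10]=49
Total: 4 comparisons


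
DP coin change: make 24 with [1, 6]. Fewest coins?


dp[0]=0; dp[i]=1+min(dp[i-c] for c in coins)
...dp[19]=4, dp[20]=5, dp[21]=6, dp[22]=7, dp[23]=8, dp[24]=4
Minimum coins for 24 = 4


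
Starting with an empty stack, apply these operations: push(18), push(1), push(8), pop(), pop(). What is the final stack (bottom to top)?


push(18) -> [18]
push(1) -> [18, 1]
push(8) -> [18, 1, 8]
pop() returns 8 -> [18, 1]
pop() returns 1 -> [18]
Final stack (bottom to top): [18]


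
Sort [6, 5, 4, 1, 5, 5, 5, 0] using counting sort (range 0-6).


Count array: [1, 1, 0, 0, 1, 4, 1]
Reconstruct: [0, 1, 4, 5, 5, 5, 5, 6]


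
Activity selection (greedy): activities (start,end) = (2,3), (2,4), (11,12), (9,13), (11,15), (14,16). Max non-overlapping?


Greedy: pick earliest-ending, then skip overlaps.
Selected (3 activities): [(2, 3), (11, 12), (14, 16)]


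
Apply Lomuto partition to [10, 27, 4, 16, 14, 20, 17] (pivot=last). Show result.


Elements <= 17 go left of pivot.
Result: [10, 4, 16, 14, 17, 20, 27], pivot at index 4


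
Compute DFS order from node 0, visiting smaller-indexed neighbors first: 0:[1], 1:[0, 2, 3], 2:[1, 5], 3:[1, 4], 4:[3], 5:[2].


DFS stack-based: start with [0]
Visit order: [0, 1, 2, 5, 3, 4]


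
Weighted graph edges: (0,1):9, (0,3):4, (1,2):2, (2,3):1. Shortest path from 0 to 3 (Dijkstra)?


Dijkstra from 0:
Distances: {0: 0, 1: 7, 2: 5, 3: 4}
Shortest distance to 3 = 4, path = [0, 3]


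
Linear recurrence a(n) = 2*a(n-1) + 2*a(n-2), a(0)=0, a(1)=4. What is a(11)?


Build bottom-up:
...a(9)=9792, a(10)=26752, a(11)=2*26752+2*9792=73088


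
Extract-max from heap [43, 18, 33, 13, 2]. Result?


Max = 43
Replace root with last, heapify down
Resulting heap: [33, 18, 2, 13]


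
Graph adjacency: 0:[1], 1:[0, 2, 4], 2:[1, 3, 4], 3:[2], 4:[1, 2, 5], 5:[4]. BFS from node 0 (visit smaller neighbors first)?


BFS queue: start with [0]
Visit order: [0, 1, 2, 4, 3, 5]


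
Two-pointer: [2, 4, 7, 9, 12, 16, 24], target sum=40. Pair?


Two pointers: lo=0, hi=6
Found pair: (16, 24) summing to 40


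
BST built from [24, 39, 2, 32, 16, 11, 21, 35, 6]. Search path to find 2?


BST root = 24
Search for 2: compare at each node
Path: [24, 2]


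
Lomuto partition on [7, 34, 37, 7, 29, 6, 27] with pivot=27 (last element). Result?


Elements <= 27 go left of pivot.
Result: [7, 7, 6, 27, 29, 37, 34], pivot at index 3


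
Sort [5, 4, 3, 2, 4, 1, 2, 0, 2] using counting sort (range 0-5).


Count array: [1, 1, 3, 1, 2, 1]
Reconstruct: [0, 1, 2, 2, 2, 3, 4, 4, 5]


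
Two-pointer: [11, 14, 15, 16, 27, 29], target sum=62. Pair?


Two pointers: lo=0, hi=5
No pair sums to 62


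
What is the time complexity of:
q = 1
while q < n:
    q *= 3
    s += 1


Per nesting level: O(log n) = O(log n)
Complexity: O(log n)


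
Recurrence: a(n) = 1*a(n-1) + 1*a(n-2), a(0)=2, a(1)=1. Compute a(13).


Build bottom-up:
...a(11)=199, a(12)=322, a(13)=1*322+1*199=521


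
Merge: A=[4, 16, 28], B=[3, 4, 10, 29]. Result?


Compare heads, take smaller each step.
Merged: [3, 4, 4, 10, 16, 28, 29]


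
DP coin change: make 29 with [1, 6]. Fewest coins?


dp[0]=0; dp[i]=1+min(dp[i-c] for c in coins)
...dp[24]=4, dp[25]=5, dp[26]=6, dp[27]=7, dp[28]=8, dp[29]=9
Minimum coins for 29 = 9


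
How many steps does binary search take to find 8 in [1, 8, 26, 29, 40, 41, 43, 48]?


Search for 8:
[0,7] mid=3 arr[3]=29
[0,2] mid=1 arr[1]=8
Total: 2 comparisons


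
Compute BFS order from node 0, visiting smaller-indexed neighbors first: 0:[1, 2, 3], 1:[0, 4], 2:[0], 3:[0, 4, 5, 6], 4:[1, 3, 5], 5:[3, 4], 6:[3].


BFS queue: start with [0]
Visit order: [0, 1, 2, 3, 4, 5, 6]


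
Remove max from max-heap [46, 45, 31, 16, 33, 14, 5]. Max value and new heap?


Max = 46
Replace root with last, heapify down
Resulting heap: [45, 33, 31, 16, 5, 14]


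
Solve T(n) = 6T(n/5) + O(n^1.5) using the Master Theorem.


a=6, b=5, c=1.5. log_5(6)=1.113 < c=1.5. Case 3: O(n^c) = O(n^1.500)
Complexity: O(n^1.500)


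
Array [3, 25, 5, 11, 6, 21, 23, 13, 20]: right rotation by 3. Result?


Right rotate by 3: [23, 13, 20, 3, 25, 5, 11, 6, 21]


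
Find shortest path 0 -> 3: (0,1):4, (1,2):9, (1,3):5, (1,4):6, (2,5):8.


Dijkstra from 0:
Distances: {0: 0, 1: 4, 2: 13, 3: 9, 4: 10, 5: 21}
Shortest distance to 3 = 9, path = [0, 1, 3]


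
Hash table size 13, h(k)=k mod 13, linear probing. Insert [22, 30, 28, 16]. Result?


Insertions: 22->slot 9; 30->slot 4; 28->slot 2; 16->slot 3
Table: [None, None, 28, 16, 30, None, None, None, None, 22, None, None, None]


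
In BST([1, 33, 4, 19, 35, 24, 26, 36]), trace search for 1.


BST root = 1
Search for 1: compare at each node
Path: [1]


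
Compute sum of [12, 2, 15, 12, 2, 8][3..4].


Prefix sums: [0, 12, 14, 29, 41, 43, 51]
Sum[3..4] = prefix[5] - prefix[3] = 43 - 29 = 14


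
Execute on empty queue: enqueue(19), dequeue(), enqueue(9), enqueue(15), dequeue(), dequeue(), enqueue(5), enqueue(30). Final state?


enqueue(19) -> [19]
dequeue() returns 19 -> []
enqueue(9) -> [9]
enqueue(15) -> [9, 15]
dequeue() returns 9 -> [15]
dequeue() returns 15 -> []
enqueue(5) -> [5]
enqueue(30) -> [5, 30]
Final queue (front to back): [5, 30]


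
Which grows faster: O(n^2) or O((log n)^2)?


polylogarithmic grows slower than quadratic
O((log n)^2) is asymptotically smaller; O(n^2) grows faster


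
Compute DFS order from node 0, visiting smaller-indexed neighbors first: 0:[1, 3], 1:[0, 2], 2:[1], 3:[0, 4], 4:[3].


DFS stack-based: start with [0]
Visit order: [0, 1, 2, 3, 4]


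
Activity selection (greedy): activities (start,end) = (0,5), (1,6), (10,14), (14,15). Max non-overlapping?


Greedy: pick earliest-ending, then skip overlaps.
Selected (3 activities): [(0, 5), (10, 14), (14, 15)]


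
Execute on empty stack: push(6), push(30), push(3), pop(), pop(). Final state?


push(6) -> [6]
push(30) -> [6, 30]
push(3) -> [6, 30, 3]
pop() returns 3 -> [6, 30]
pop() returns 30 -> [6]
Final stack (bottom to top): [6]


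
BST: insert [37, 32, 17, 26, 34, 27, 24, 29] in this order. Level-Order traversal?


Root = 37; build tree by BST insertion.
Level-Order traversal: [37, 32, 17, 34, 26, 24, 27, 29]


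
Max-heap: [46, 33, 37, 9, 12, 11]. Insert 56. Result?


Append 56: [46, 33, 37, 9, 12, 11, 56]
Bubble up: swap idx 6(56) with idx 2(37); swap idx 2(56) with idx 0(46)
Result: [56, 33, 46, 9, 12, 11, 37]


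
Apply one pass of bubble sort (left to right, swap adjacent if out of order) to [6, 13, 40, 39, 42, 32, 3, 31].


After one pass: [6, 13, 39, 40, 32, 3, 31, 42]


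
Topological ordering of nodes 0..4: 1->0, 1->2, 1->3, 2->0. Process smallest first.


Kahn's algorithm, process smallest node first
Order: [1, 2, 0, 3, 4]


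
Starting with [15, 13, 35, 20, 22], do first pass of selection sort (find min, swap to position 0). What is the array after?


After one pass: [13, 15, 35, 20, 22]


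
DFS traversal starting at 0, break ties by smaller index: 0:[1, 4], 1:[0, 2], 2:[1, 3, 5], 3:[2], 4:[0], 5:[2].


DFS stack-based: start with [0]
Visit order: [0, 1, 2, 3, 5, 4]


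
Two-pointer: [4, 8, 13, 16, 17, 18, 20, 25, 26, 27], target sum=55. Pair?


Two pointers: lo=0, hi=9
No pair sums to 55


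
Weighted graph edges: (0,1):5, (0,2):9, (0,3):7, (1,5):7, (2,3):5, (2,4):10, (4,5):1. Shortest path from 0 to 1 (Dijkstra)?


Dijkstra from 0:
Distances: {0: 0, 1: 5, 2: 9, 3: 7, 4: 13, 5: 12}
Shortest distance to 1 = 5, path = [0, 1]


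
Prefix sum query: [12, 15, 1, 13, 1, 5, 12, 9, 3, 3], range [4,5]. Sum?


Prefix sums: [0, 12, 27, 28, 41, 42, 47, 59, 68, 71, 74]
Sum[4..5] = prefix[6] - prefix[4] = 47 - 41 = 6


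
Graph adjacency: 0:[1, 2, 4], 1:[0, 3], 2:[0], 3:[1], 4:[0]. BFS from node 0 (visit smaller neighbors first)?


BFS queue: start with [0]
Visit order: [0, 1, 2, 4, 3]


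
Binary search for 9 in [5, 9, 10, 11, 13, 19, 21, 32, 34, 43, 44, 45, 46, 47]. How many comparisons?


Search for 9:
[0,13] mid=6 arr[6]=21
[0,5] mid=2 arr[2]=10
[0,1] mid=0 arr[0]=5
[1,1] mid=1 arr[1]=9
Total: 4 comparisons


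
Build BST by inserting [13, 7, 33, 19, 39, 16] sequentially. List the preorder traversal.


Root = 13; build tree by BST insertion.
Preorder traversal: [13, 7, 33, 19, 16, 39]


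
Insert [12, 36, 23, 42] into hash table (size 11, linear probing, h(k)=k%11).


Insertions: 12->slot 1; 36->slot 3; 23->slot 2; 42->slot 9
Table: [None, 12, 23, 36, None, None, None, None, None, 42, None]


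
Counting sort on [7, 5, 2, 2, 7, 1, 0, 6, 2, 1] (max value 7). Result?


Count array: [1, 2, 3, 0, 0, 1, 1, 2]
Reconstruct: [0, 1, 1, 2, 2, 2, 5, 6, 7, 7]


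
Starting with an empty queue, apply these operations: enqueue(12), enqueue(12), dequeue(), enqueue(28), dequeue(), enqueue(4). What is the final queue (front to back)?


enqueue(12) -> [12]
enqueue(12) -> [12, 12]
dequeue() returns 12 -> [12]
enqueue(28) -> [12, 28]
dequeue() returns 12 -> [28]
enqueue(4) -> [28, 4]
Final queue (front to back): [28, 4]


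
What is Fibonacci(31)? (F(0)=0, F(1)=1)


F(n)=F(n-1)+F(n-2)
...F(29)=514229, F(30)=832040, F(31)=1346269


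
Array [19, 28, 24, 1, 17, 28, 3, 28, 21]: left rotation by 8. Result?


Left rotate by 8: [21, 19, 28, 24, 1, 17, 28, 3, 28]


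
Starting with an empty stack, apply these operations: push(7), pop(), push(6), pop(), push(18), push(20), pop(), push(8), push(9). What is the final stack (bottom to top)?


push(7) -> [7]
pop() returns 7 -> []
push(6) -> [6]
pop() returns 6 -> []
push(18) -> [18]
push(20) -> [18, 20]
pop() returns 20 -> [18]
push(8) -> [18, 8]
push(9) -> [18, 8, 9]
Final stack (bottom to top): [18, 8, 9]


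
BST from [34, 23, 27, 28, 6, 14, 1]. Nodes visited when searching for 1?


BST root = 34
Search for 1: compare at each node
Path: [34, 23, 6, 1]


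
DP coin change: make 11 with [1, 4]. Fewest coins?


dp[0]=0; dp[i]=1+min(dp[i-c] for c in coins)
...dp[6]=3, dp[7]=4, dp[8]=2, dp[9]=3, dp[10]=4, dp[11]=5
Minimum coins for 11 = 5


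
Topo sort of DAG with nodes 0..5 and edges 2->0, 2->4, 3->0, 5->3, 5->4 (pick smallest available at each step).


Kahn's algorithm, process smallest node first
Order: [1, 2, 5, 3, 0, 4]


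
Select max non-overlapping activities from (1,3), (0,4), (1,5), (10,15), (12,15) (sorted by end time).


Greedy: pick earliest-ending, then skip overlaps.
Selected (2 activities): [(1, 3), (10, 15)]


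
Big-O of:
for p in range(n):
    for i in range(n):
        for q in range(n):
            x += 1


Per nesting level: O(n) * O(n) * O(n) = O(n^3)
Complexity: O(n^3)


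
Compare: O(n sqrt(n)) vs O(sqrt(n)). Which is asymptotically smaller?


sublinear grows slower than n^1.5
O(sqrt(n)) is asymptotically smaller; O(n sqrt(n)) grows faster


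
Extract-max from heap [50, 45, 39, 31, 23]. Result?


Max = 50
Replace root with last, heapify down
Resulting heap: [45, 31, 39, 23]


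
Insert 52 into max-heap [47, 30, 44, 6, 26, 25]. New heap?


Append 52: [47, 30, 44, 6, 26, 25, 52]
Bubble up: swap idx 6(52) with idx 2(44); swap idx 2(52) with idx 0(47)
Result: [52, 30, 47, 6, 26, 25, 44]


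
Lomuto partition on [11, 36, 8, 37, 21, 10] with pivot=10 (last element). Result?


Elements <= 10 go left of pivot.
Result: [8, 10, 11, 37, 21, 36], pivot at index 1


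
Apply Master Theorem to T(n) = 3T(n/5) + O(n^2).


a=3, b=5, c=2. log_5(3)=0.683 < c=2. Case 3: O(n^c) = O(n^2)
Complexity: O(n^2)


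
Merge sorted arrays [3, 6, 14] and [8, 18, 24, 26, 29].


Compare heads, take smaller each step.
Merged: [3, 6, 8, 14, 18, 24, 26, 29]


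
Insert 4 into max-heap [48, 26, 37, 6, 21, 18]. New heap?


Append 4: [48, 26, 37, 6, 21, 18, 4]
Bubble up: no swaps needed
Result: [48, 26, 37, 6, 21, 18, 4]


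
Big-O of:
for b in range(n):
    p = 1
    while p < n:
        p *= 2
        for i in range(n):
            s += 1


Per nesting level: O(n) * O(log n) * O(n) = O(n^2 log n)
Complexity: O(n^2 log n)


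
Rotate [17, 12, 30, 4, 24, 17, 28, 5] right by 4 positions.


Right rotate by 4: [24, 17, 28, 5, 17, 12, 30, 4]


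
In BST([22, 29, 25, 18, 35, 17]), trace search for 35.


BST root = 22
Search for 35: compare at each node
Path: [22, 29, 35]


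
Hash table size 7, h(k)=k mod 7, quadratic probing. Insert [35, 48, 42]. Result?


Insertions: 35->slot 0; 48->slot 6; 42->slot 1
Table: [35, 42, None, None, None, None, 48]


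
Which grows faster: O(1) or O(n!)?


constant grows slower than factorial
O(1) is asymptotically smaller; O(n!) grows faster


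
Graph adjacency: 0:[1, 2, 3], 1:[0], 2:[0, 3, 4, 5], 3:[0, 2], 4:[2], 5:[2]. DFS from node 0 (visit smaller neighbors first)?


DFS stack-based: start with [0]
Visit order: [0, 1, 2, 3, 4, 5]


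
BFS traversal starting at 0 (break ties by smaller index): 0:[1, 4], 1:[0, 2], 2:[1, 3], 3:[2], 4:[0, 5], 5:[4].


BFS queue: start with [0]
Visit order: [0, 1, 4, 2, 5, 3]


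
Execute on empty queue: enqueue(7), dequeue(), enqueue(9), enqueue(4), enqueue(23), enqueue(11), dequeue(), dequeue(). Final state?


enqueue(7) -> [7]
dequeue() returns 7 -> []
enqueue(9) -> [9]
enqueue(4) -> [9, 4]
enqueue(23) -> [9, 4, 23]
enqueue(11) -> [9, 4, 23, 11]
dequeue() returns 9 -> [4, 23, 11]
dequeue() returns 4 -> [23, 11]
Final queue (front to back): [23, 11]


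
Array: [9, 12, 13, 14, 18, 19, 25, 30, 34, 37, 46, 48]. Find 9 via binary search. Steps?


Search for 9:
[0,11] mid=5 arr[5]=19
[0,4] mid=2 arr[2]=13
[0,1] mid=0 arr[0]=9
Total: 3 comparisons


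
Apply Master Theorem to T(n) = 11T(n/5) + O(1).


a=11, b=5, c=0. log_5(11)=1.490 > c=0. Case 1: O(n^log_b(a)) = O(n^1.490)
Complexity: O(n^1.490)


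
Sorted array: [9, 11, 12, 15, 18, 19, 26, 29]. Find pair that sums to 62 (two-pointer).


Two pointers: lo=0, hi=7
No pair sums to 62


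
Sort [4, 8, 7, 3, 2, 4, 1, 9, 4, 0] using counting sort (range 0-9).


Count array: [1, 1, 1, 1, 3, 0, 0, 1, 1, 1]
Reconstruct: [0, 1, 2, 3, 4, 4, 4, 7, 8, 9]


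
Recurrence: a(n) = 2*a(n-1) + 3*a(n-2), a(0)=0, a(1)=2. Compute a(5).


Build bottom-up:
...a(3)=14, a(4)=40, a(5)=2*40+3*14=122


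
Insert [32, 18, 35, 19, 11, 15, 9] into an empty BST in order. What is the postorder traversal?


Root = 32; build tree by BST insertion.
Postorder traversal: [9, 15, 11, 19, 18, 35, 32]


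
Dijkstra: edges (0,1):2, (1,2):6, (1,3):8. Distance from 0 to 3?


Dijkstra from 0:
Distances: {0: 0, 1: 2, 2: 8, 3: 10}
Shortest distance to 3 = 10, path = [0, 1, 3]


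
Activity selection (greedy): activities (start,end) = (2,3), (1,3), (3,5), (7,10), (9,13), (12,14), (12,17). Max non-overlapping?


Greedy: pick earliest-ending, then skip overlaps.
Selected (4 activities): [(2, 3), (3, 5), (7, 10), (12, 14)]


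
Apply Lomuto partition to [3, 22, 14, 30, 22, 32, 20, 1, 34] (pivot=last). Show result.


Elements <= 34 go left of pivot.
Result: [3, 22, 14, 30, 22, 32, 20, 1, 34], pivot at index 8


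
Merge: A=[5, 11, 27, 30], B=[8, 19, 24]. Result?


Compare heads, take smaller each step.
Merged: [5, 8, 11, 19, 24, 27, 30]


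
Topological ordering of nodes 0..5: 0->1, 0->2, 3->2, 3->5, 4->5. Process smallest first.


Kahn's algorithm, process smallest node first
Order: [0, 1, 3, 2, 4, 5]


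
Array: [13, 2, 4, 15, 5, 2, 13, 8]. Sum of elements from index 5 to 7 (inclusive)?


Prefix sums: [0, 13, 15, 19, 34, 39, 41, 54, 62]
Sum[5..7] = prefix[8] - prefix[5] = 62 - 39 = 23


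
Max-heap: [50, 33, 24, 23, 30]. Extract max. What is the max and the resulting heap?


Max = 50
Replace root with last, heapify down
Resulting heap: [33, 30, 24, 23]


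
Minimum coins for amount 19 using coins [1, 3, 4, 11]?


dp[0]=0; dp[i]=1+min(dp[i-c] for c in coins)
...dp[14]=2, dp[15]=2, dp[16]=3, dp[17]=3, dp[18]=3, dp[19]=3
Minimum coins for 19 = 3


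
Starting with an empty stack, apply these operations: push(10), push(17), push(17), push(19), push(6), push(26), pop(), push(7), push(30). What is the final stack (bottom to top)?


push(10) -> [10]
push(17) -> [10, 17]
push(17) -> [10, 17, 17]
push(19) -> [10, 17, 17, 19]
push(6) -> [10, 17, 17, 19, 6]
push(26) -> [10, 17, 17, 19, 6, 26]
pop() returns 26 -> [10, 17, 17, 19, 6]
push(7) -> [10, 17, 17, 19, 6, 7]
push(30) -> [10, 17, 17, 19, 6, 7, 30]
Final stack (bottom to top): [10, 17, 17, 19, 6, 7, 30]


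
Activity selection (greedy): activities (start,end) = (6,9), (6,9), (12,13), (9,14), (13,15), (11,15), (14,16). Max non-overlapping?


Greedy: pick earliest-ending, then skip overlaps.
Selected (3 activities): [(6, 9), (12, 13), (13, 15)]


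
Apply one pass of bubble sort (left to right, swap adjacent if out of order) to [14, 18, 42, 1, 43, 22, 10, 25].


After one pass: [14, 18, 1, 42, 22, 10, 25, 43]


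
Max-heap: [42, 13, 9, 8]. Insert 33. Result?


Append 33: [42, 13, 9, 8, 33]
Bubble up: swap idx 4(33) with idx 1(13)
Result: [42, 33, 9, 8, 13]


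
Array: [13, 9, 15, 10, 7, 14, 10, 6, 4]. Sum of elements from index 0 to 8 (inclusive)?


Prefix sums: [0, 13, 22, 37, 47, 54, 68, 78, 84, 88]
Sum[0..8] = prefix[9] - prefix[0] = 88 - 0 = 88


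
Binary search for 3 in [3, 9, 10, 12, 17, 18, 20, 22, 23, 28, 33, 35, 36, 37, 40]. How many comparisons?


Search for 3:
[0,14] mid=7 arr[7]=22
[0,6] mid=3 arr[3]=12
[0,2] mid=1 arr[1]=9
[0,0] mid=0 arr[0]=3
Total: 4 comparisons


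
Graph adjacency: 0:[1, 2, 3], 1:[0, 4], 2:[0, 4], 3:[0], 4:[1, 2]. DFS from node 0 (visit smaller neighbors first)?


DFS stack-based: start with [0]
Visit order: [0, 1, 4, 2, 3]


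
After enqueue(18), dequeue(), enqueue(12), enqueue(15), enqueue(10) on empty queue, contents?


enqueue(18) -> [18]
dequeue() returns 18 -> []
enqueue(12) -> [12]
enqueue(15) -> [12, 15]
enqueue(10) -> [12, 15, 10]
Final queue (front to back): [12, 15, 10]


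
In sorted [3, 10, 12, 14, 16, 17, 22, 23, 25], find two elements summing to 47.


Two pointers: lo=0, hi=8
Found pair: (22, 25) summing to 47


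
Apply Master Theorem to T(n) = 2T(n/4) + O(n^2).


a=2, b=4, c=2. log_4(2)=0.5 < c=2. Case 3: O(n^c) = O(n^2)
Complexity: O(n^2)


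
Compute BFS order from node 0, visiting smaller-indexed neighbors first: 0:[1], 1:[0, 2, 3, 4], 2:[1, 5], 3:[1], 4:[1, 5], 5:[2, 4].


BFS queue: start with [0]
Visit order: [0, 1, 2, 3, 4, 5]


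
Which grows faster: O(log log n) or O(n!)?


double-logarithmic grows slower than factorial
O(log log n) is asymptotically smaller; O(n!) grows faster


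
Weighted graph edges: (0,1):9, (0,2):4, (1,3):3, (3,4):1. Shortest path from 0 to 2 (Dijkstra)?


Dijkstra from 0:
Distances: {0: 0, 1: 9, 2: 4, 3: 12, 4: 13}
Shortest distance to 2 = 4, path = [0, 2]


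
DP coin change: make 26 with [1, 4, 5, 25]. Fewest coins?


dp[0]=0; dp[i]=1+min(dp[i-c] for c in coins)
...dp[21]=5, dp[22]=5, dp[23]=5, dp[24]=5, dp[25]=1, dp[26]=2
Minimum coins for 26 = 2


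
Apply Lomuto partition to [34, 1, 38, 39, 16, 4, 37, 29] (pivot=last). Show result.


Elements <= 29 go left of pivot.
Result: [1, 16, 4, 29, 34, 38, 37, 39], pivot at index 3


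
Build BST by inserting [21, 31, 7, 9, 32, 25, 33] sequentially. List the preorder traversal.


Root = 21; build tree by BST insertion.
Preorder traversal: [21, 7, 9, 31, 25, 32, 33]


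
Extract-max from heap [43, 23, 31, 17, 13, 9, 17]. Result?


Max = 43
Replace root with last, heapify down
Resulting heap: [31, 23, 17, 17, 13, 9]


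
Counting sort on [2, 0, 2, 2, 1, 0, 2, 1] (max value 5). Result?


Count array: [2, 2, 4, 0, 0, 0]
Reconstruct: [0, 0, 1, 1, 2, 2, 2, 2]


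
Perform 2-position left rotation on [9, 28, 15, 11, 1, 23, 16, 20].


Left rotate by 2: [15, 11, 1, 23, 16, 20, 9, 28]


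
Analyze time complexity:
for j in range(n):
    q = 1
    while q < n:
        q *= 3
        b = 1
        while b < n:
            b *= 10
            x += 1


Per nesting level: O(n) * O(log n) * O(log n) = O(n (log n)^2)
Complexity: O(n (log n)^2)


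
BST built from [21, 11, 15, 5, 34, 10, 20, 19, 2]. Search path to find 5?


BST root = 21
Search for 5: compare at each node
Path: [21, 11, 5]


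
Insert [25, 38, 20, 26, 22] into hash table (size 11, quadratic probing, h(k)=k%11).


Insertions: 25->slot 3; 38->slot 5; 20->slot 9; 26->slot 4; 22->slot 0
Table: [22, None, None, 25, 26, 38, None, None, None, 20, None]


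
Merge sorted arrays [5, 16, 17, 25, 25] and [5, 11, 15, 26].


Compare heads, take smaller each step.
Merged: [5, 5, 11, 15, 16, 17, 25, 25, 26]


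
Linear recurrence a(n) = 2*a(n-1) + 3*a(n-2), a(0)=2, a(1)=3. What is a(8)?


Build bottom-up:
...a(6)=912, a(7)=2733, a(8)=2*2733+3*912=8202


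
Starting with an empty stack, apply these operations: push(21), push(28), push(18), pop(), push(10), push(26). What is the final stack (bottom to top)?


push(21) -> [21]
push(28) -> [21, 28]
push(18) -> [21, 28, 18]
pop() returns 18 -> [21, 28]
push(10) -> [21, 28, 10]
push(26) -> [21, 28, 10, 26]
Final stack (bottom to top): [21, 28, 10, 26]


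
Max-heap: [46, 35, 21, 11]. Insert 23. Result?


Append 23: [46, 35, 21, 11, 23]
Bubble up: no swaps needed
Result: [46, 35, 21, 11, 23]


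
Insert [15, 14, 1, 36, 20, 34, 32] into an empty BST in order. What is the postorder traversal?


Root = 15; build tree by BST insertion.
Postorder traversal: [1, 14, 32, 34, 20, 36, 15]


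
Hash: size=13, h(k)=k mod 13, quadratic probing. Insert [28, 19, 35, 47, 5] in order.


Insertions: 28->slot 2; 19->slot 6; 35->slot 9; 47->slot 8; 5->slot 5
Table: [None, None, 28, None, None, 5, 19, None, 47, 35, None, None, None]


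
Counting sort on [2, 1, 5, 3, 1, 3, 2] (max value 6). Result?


Count array: [0, 2, 2, 2, 0, 1, 0]
Reconstruct: [1, 1, 2, 2, 3, 3, 5]


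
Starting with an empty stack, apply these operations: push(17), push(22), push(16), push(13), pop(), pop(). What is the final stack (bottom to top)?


push(17) -> [17]
push(22) -> [17, 22]
push(16) -> [17, 22, 16]
push(13) -> [17, 22, 16, 13]
pop() returns 13 -> [17, 22, 16]
pop() returns 16 -> [17, 22]
Final stack (bottom to top): [17, 22]


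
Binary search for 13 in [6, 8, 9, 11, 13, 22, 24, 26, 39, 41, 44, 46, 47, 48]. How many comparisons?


Search for 13:
[0,13] mid=6 arr[6]=24
[0,5] mid=2 arr[2]=9
[3,5] mid=4 arr[4]=13
Total: 3 comparisons


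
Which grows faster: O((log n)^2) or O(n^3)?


polylogarithmic grows slower than cubic
O((log n)^2) is asymptotically smaller; O(n^3) grows faster


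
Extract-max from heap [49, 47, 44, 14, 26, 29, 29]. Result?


Max = 49
Replace root with last, heapify down
Resulting heap: [47, 29, 44, 14, 26, 29]


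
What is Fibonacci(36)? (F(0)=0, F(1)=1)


F(n)=F(n-1)+F(n-2)
...F(34)=5702887, F(35)=9227465, F(36)=14930352


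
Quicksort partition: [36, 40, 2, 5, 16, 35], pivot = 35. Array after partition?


Elements <= 35 go left of pivot.
Result: [2, 5, 16, 35, 36, 40], pivot at index 3


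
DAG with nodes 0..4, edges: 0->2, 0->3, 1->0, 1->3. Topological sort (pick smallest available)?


Kahn's algorithm, process smallest node first
Order: [1, 0, 2, 3, 4]


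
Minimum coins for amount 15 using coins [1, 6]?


dp[0]=0; dp[i]=1+min(dp[i-c] for c in coins)
...dp[10]=5, dp[11]=6, dp[12]=2, dp[13]=3, dp[14]=4, dp[15]=5
Minimum coins for 15 = 5


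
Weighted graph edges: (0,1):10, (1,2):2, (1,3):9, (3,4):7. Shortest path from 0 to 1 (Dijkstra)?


Dijkstra from 0:
Distances: {0: 0, 1: 10, 2: 12, 3: 19, 4: 26}
Shortest distance to 1 = 10, path = [0, 1]


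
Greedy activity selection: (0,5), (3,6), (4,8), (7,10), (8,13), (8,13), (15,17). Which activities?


Greedy: pick earliest-ending, then skip overlaps.
Selected (3 activities): [(0, 5), (7, 10), (15, 17)]


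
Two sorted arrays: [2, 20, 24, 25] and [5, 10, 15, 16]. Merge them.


Compare heads, take smaller each step.
Merged: [2, 5, 10, 15, 16, 20, 24, 25]


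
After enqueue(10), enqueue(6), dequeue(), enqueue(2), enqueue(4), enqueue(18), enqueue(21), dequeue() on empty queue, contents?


enqueue(10) -> [10]
enqueue(6) -> [10, 6]
dequeue() returns 10 -> [6]
enqueue(2) -> [6, 2]
enqueue(4) -> [6, 2, 4]
enqueue(18) -> [6, 2, 4, 18]
enqueue(21) -> [6, 2, 4, 18, 21]
dequeue() returns 6 -> [2, 4, 18, 21]
Final queue (front to back): [2, 4, 18, 21]


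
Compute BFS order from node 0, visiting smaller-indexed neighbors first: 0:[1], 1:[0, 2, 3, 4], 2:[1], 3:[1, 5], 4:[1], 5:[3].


BFS queue: start with [0]
Visit order: [0, 1, 2, 3, 4, 5]


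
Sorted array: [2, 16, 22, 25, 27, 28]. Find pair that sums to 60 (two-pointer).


Two pointers: lo=0, hi=5
No pair sums to 60


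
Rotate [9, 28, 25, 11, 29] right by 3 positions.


Right rotate by 3: [25, 11, 29, 9, 28]


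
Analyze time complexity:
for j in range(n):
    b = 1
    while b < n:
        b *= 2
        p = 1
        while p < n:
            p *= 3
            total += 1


Per nesting level: O(n) * O(log n) * O(log n) = O(n (log n)^2)
Complexity: O(n (log n)^2)


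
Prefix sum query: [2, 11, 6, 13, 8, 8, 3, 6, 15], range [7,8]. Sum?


Prefix sums: [0, 2, 13, 19, 32, 40, 48, 51, 57, 72]
Sum[7..8] = prefix[9] - prefix[7] = 72 - 51 = 21


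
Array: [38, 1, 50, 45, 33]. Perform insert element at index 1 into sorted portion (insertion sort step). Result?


After one pass: [1, 38, 50, 45, 33]


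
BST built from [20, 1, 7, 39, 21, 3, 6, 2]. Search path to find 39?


BST root = 20
Search for 39: compare at each node
Path: [20, 39]


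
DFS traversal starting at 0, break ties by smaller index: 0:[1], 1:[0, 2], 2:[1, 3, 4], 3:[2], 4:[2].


DFS stack-based: start with [0]
Visit order: [0, 1, 2, 3, 4]


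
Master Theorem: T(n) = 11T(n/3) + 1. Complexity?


a=11, b=3, c=0. log_3(11)=2.183 > c=0. Case 1: O(n^log_b(a)) = O(n^2.183)
Complexity: O(n^2.183)


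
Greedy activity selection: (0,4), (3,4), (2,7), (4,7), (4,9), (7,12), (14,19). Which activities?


Greedy: pick earliest-ending, then skip overlaps.
Selected (4 activities): [(0, 4), (4, 7), (7, 12), (14, 19)]


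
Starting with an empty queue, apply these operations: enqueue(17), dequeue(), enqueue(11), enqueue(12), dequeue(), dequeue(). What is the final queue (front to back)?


enqueue(17) -> [17]
dequeue() returns 17 -> []
enqueue(11) -> [11]
enqueue(12) -> [11, 12]
dequeue() returns 11 -> [12]
dequeue() returns 12 -> []
Final queue (front to back): []


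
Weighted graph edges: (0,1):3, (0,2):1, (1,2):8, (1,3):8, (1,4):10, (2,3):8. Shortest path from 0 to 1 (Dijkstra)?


Dijkstra from 0:
Distances: {0: 0, 1: 3, 2: 1, 3: 9, 4: 13}
Shortest distance to 1 = 3, path = [0, 1]


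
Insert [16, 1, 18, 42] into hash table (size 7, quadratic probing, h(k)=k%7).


Insertions: 16->slot 2; 1->slot 1; 18->slot 4; 42->slot 0
Table: [42, 1, 16, None, 18, None, None]


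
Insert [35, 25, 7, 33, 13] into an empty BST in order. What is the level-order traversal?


Root = 35; build tree by BST insertion.
Level-Order traversal: [35, 25, 7, 33, 13]


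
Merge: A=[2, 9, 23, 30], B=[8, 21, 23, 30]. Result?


Compare heads, take smaller each step.
Merged: [2, 8, 9, 21, 23, 23, 30, 30]


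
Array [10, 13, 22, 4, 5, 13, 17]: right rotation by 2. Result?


Right rotate by 2: [13, 17, 10, 13, 22, 4, 5]


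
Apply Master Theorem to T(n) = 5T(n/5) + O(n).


a=5, b=5, c=1. log_5(5)=1 = c=1. Case 2: O(n^c log n) = O(n log n)
Complexity: O(n log n)


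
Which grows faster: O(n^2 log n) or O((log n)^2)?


polylogarithmic grows slower than n^2 log n
O((log n)^2) is asymptotically smaller; O(n^2 log n) grows faster


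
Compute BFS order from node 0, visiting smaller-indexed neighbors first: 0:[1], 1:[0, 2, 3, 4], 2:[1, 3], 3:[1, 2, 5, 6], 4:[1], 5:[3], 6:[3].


BFS queue: start with [0]
Visit order: [0, 1, 2, 3, 4, 5, 6]


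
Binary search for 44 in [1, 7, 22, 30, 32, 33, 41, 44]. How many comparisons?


Search for 44:
[0,7] mid=3 arr[3]=30
[4,7] mid=5 arr[5]=33
[6,7] mid=6 arr[6]=41
[7,7] mid=7 arr[7]=44
Total: 4 comparisons


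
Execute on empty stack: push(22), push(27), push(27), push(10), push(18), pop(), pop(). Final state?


push(22) -> [22]
push(27) -> [22, 27]
push(27) -> [22, 27, 27]
push(10) -> [22, 27, 27, 10]
push(18) -> [22, 27, 27, 10, 18]
pop() returns 18 -> [22, 27, 27, 10]
pop() returns 10 -> [22, 27, 27]
Final stack (bottom to top): [22, 27, 27]


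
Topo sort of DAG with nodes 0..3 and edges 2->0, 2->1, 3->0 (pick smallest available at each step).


Kahn's algorithm, process smallest node first
Order: [2, 1, 3, 0]


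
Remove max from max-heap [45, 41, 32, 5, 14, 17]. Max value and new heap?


Max = 45
Replace root with last, heapify down
Resulting heap: [41, 17, 32, 5, 14]


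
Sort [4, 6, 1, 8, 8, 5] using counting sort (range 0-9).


Count array: [0, 1, 0, 0, 1, 1, 1, 0, 2, 0]
Reconstruct: [1, 4, 5, 6, 8, 8]


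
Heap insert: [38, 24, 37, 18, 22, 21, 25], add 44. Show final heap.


Append 44: [38, 24, 37, 18, 22, 21, 25, 44]
Bubble up: swap idx 7(44) with idx 3(18); swap idx 3(44) with idx 1(24); swap idx 1(44) with idx 0(38)
Result: [44, 38, 37, 24, 22, 21, 25, 18]


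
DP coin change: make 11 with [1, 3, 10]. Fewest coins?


dp[0]=0; dp[i]=1+min(dp[i-c] for c in coins)
...dp[6]=2, dp[7]=3, dp[8]=4, dp[9]=3, dp[10]=1, dp[11]=2
Minimum coins for 11 = 2


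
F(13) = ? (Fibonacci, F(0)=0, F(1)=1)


F(n)=F(n-1)+F(n-2)
...F(11)=89, F(12)=144, F(13)=233


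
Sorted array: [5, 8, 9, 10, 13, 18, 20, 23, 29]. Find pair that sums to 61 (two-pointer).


Two pointers: lo=0, hi=8
No pair sums to 61


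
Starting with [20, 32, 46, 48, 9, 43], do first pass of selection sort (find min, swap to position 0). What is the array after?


After one pass: [9, 32, 46, 48, 20, 43]


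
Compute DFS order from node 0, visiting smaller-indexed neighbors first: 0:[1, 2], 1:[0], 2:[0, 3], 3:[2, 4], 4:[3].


DFS stack-based: start with [0]
Visit order: [0, 1, 2, 3, 4]


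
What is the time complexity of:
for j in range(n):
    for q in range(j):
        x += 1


Per nesting level: O(n) * O(n) [triangular over j] = O(n^2)
Complexity: O(n^2)


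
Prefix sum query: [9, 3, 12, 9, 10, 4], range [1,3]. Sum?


Prefix sums: [0, 9, 12, 24, 33, 43, 47]
Sum[1..3] = prefix[4] - prefix[1] = 33 - 9 = 24


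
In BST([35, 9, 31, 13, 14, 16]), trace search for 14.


BST root = 35
Search for 14: compare at each node
Path: [35, 9, 31, 13, 14]


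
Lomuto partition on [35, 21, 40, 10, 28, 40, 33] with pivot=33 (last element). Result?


Elements <= 33 go left of pivot.
Result: [21, 10, 28, 33, 40, 40, 35], pivot at index 3


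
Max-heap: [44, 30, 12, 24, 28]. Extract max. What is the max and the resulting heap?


Max = 44
Replace root with last, heapify down
Resulting heap: [30, 28, 12, 24]


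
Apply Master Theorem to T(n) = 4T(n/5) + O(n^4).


a=4, b=5, c=4. log_5(4)=0.861 < c=4. Case 3: O(n^c) = O(n^4)
Complexity: O(n^4)


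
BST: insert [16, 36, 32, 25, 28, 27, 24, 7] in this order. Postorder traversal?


Root = 16; build tree by BST insertion.
Postorder traversal: [7, 24, 27, 28, 25, 32, 36, 16]


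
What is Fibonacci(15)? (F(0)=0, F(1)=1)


F(n)=F(n-1)+F(n-2)
...F(13)=233, F(14)=377, F(15)=610


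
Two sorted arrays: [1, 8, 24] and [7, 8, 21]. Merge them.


Compare heads, take smaller each step.
Merged: [1, 7, 8, 8, 21, 24]


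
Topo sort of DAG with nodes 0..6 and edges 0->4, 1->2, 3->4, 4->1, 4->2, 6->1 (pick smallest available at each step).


Kahn's algorithm, process smallest node first
Order: [0, 3, 4, 5, 6, 1, 2]


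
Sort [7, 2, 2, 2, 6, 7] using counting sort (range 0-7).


Count array: [0, 0, 3, 0, 0, 0, 1, 2]
Reconstruct: [2, 2, 2, 6, 7, 7]


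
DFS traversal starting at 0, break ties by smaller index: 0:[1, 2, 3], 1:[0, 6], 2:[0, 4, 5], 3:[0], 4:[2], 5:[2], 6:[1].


DFS stack-based: start with [0]
Visit order: [0, 1, 6, 2, 4, 5, 3]


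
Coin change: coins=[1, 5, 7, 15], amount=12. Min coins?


dp[0]=0; dp[i]=1+min(dp[i-c] for c in coins)
...dp[7]=1, dp[8]=2, dp[9]=3, dp[10]=2, dp[11]=3, dp[12]=2
Minimum coins for 12 = 2


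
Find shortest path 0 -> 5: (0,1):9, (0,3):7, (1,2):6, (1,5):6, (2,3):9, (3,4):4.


Dijkstra from 0:
Distances: {0: 0, 1: 9, 2: 15, 3: 7, 4: 11, 5: 15}
Shortest distance to 5 = 15, path = [0, 1, 5]


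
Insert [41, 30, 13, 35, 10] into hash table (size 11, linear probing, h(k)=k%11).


Insertions: 41->slot 8; 30->slot 9; 13->slot 2; 35->slot 3; 10->slot 10
Table: [None, None, 13, 35, None, None, None, None, 41, 30, 10]


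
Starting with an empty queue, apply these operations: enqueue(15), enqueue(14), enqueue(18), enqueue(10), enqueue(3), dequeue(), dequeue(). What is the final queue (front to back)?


enqueue(15) -> [15]
enqueue(14) -> [15, 14]
enqueue(18) -> [15, 14, 18]
enqueue(10) -> [15, 14, 18, 10]
enqueue(3) -> [15, 14, 18, 10, 3]
dequeue() returns 15 -> [14, 18, 10, 3]
dequeue() returns 14 -> [18, 10, 3]
Final queue (front to back): [18, 10, 3]


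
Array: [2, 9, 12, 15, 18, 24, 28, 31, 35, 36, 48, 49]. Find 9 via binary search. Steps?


Search for 9:
[0,11] mid=5 arr[5]=24
[0,4] mid=2 arr[2]=12
[0,1] mid=0 arr[0]=2
[1,1] mid=1 arr[1]=9
Total: 4 comparisons


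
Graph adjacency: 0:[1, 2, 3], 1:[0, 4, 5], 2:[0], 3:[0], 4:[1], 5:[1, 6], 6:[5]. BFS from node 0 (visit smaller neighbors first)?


BFS queue: start with [0]
Visit order: [0, 1, 2, 3, 4, 5, 6]


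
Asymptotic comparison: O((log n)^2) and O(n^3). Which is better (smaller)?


polylogarithmic grows slower than cubic
O((log n)^2) is asymptotically smaller; O(n^3) grows faster


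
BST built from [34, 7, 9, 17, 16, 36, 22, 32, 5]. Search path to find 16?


BST root = 34
Search for 16: compare at each node
Path: [34, 7, 9, 17, 16]


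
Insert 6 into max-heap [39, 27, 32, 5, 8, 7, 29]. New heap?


Append 6: [39, 27, 32, 5, 8, 7, 29, 6]
Bubble up: swap idx 7(6) with idx 3(5)
Result: [39, 27, 32, 6, 8, 7, 29, 5]


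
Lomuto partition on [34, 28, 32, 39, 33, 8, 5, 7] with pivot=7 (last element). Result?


Elements <= 7 go left of pivot.
Result: [5, 7, 32, 39, 33, 8, 34, 28], pivot at index 1


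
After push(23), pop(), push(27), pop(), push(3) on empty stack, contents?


push(23) -> [23]
pop() returns 23 -> []
push(27) -> [27]
pop() returns 27 -> []
push(3) -> [3]
Final stack (bottom to top): [3]


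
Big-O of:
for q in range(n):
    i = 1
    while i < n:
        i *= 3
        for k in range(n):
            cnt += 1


Per nesting level: O(n) * O(log n) * O(n) = O(n^2 log n)
Complexity: O(n^2 log n)


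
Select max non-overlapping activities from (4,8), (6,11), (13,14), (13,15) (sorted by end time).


Greedy: pick earliest-ending, then skip overlaps.
Selected (2 activities): [(4, 8), (13, 14)]


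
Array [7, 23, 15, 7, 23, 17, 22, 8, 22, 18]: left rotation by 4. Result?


Left rotate by 4: [23, 17, 22, 8, 22, 18, 7, 23, 15, 7]


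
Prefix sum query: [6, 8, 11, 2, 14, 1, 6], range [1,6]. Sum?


Prefix sums: [0, 6, 14, 25, 27, 41, 42, 48]
Sum[1..6] = prefix[7] - prefix[1] = 48 - 6 = 42


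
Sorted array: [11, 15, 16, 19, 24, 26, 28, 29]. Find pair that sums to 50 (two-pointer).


Two pointers: lo=0, hi=7
Found pair: (24, 26) summing to 50


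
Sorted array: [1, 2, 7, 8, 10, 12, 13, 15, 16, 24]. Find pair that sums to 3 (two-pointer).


Two pointers: lo=0, hi=9
Found pair: (1, 2) summing to 3


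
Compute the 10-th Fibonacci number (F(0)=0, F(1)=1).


F(n)=F(n-1)+F(n-2)
...F(8)=21, F(9)=34, F(10)=55


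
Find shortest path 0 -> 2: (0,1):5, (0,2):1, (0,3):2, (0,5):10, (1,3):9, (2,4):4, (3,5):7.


Dijkstra from 0:
Distances: {0: 0, 1: 5, 2: 1, 3: 2, 4: 5, 5: 9}
Shortest distance to 2 = 1, path = [0, 2]


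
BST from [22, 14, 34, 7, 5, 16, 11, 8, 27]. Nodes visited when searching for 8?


BST root = 22
Search for 8: compare at each node
Path: [22, 14, 7, 11, 8]


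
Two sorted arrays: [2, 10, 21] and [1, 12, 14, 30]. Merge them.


Compare heads, take smaller each step.
Merged: [1, 2, 10, 12, 14, 21, 30]


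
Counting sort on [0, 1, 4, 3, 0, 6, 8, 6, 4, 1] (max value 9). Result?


Count array: [2, 2, 0, 1, 2, 0, 2, 0, 1, 0]
Reconstruct: [0, 0, 1, 1, 3, 4, 4, 6, 6, 8]
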